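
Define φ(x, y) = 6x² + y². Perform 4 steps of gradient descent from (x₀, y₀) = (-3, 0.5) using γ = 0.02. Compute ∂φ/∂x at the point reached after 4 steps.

∇φ = (12x, 2y)
Step 1: at (-3, 0.5), ∇φ = (-36, 1) → (-3, 0.5) − 0.02·(-36, 1) = (-2.28, 0.48)
Step 2: at (-2.28, 0.48), ∇φ = (-27.36, 0.96) → (-2.28, 0.48) − 0.02·(-27.36, 0.96) = (-1.7328, 0.4608)
Step 3: at (-1.7328, 0.4608), ∇φ = (-20.7936, 0.9216) → (-1.7328, 0.4608) − 0.02·(-20.7936, 0.9216) = (-1.316928, 0.442368)
Step 4: at (-1.316928, 0.442368), ∇φ = (-15.803136, 0.884736) → (-1.316928, 0.442368) − 0.02·(-15.803136, 0.884736) = (-1.00086528, 0.42467328)
∂φ/∂x at (-1.00086528, 0.42467328) = -12.01038336

-12.01038336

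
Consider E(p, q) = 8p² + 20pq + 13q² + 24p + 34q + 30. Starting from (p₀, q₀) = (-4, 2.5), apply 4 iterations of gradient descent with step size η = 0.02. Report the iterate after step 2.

∇E = (16p + 20q + 24, 20p + 26q + 34)
(p₁, q₁) = (-4, 2.5) − 0.02·(10, 19) = (-4.2, 2.12)
(p₂, q₂) = (-4.2, 2.12) − 0.02·(-0.8, 5.12) = (-4.184, 2.0176)

(-4.184, 2.0176)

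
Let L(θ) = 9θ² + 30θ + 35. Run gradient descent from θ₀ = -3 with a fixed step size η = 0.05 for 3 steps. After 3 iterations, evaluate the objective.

10.000016

L′(θ) = 18θ + 30
Step 1: L′(-3) = -24; θ₁ = -3 − 0.05·(-24) = -1.8
Step 2: L′(-1.8) = -2.4; θ₂ = -1.8 − 0.05·(-2.4) = -1.68
Step 3: L′(-1.68) = -0.24; θ₃ = -1.68 − 0.05·(-0.24) = -1.668
L(-1.668) = 10.000016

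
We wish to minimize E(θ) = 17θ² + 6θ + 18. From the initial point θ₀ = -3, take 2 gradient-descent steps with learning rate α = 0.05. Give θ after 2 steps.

E′(θ) = 34θ + 6
Step 1: E′(-3) = -96; θ₁ = -3 − 0.05·(-96) = 1.8
Step 2: E′(1.8) = 67.2; θ₂ = 1.8 − 0.05·67.2 = -1.56

-1.56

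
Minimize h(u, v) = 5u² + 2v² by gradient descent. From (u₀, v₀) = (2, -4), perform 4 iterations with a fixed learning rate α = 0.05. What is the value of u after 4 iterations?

∇h = (10u, 4v)
(u₁, v₁) = (2, -4) − 0.05·(20, -16) = (1, -3.2)
(u₂, v₂) = (1, -3.2) − 0.05·(10, -12.8) = (0.5, -2.56)
(u₃, v₃) = (0.5, -2.56) − 0.05·(5, -10.24) = (0.25, -2.048)
(u₄, v₄) = (0.25, -2.048) − 0.05·(2.5, -8.192) = (0.125, -1.6384)
u = 0.125

0.125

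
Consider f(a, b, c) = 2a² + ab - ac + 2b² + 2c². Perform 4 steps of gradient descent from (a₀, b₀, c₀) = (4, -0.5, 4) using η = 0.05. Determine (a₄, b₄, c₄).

∇f = (4a + b - c, a + 4b, -a + 4c)
Step 1: at (4, -0.5, 4), ∇f = (11.5, 2, 12) → (4, -0.5, 4) − 0.05·(11.5, 2, 12) = (3.425, -0.6, 3.4)
Step 2: at (3.425, -0.6, 3.4), ∇f = (9.7, 1.025, 10.175) → (3.425, -0.6, 3.4) − 0.05·(9.7, 1.025, 10.175) = (2.94, -0.65125, 2.89125)
Step 3: at (2.94, -0.65125, 2.89125), ∇f = (8.2175, 0.335, 8.625) → (2.94, -0.65125, 2.89125) − 0.05·(8.2175, 0.335, 8.625) = (2.529125, -0.668, 2.46)
Step 4: at (2.529125, -0.668, 2.46), ∇f = (6.9885, -0.142875, 7.310875) → (2.529125, -0.668, 2.46) − 0.05·(6.9885, -0.142875, 7.310875) = (2.1797, -0.66085625, 2.09445625)

(2.1797, -0.66085625, 2.09445625)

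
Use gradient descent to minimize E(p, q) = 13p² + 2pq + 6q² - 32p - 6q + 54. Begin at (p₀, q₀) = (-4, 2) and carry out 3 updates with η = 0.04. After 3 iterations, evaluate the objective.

∇E = (26p + 2q - 32, 2p + 12q - 6)
(p₁, q₁) = (-4, 2) − 0.04·(-132, 10) = (1.28, 1.6)
(p₂, q₂) = (1.28, 1.6) − 0.04·(4.48, 15.76) = (1.1008, 0.9696)
(p₃, q₃) = (1.1008, 0.9696) − 0.04·(-1.44, 7.8368) = (1.1584, 0.656128)
E(1.1584, 0.656128) = 34.542150344704

34.542150344704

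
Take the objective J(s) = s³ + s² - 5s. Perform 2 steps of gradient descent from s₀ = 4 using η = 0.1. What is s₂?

-0.743

J′(s) = 3s² + 2s - 5
Step 1: J′(4) = 51; s₁ = 4 − 0.1·51 = -1.1
Step 2: J′(-1.1) = -3.57; s₂ = -1.1 − 0.1·(-3.57) = -0.743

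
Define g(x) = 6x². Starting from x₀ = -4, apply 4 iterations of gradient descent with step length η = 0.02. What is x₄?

-1.33448704

g′(x) = 12x
Step 1: g′(-4) = -48; x₁ = -4 − 0.02·(-48) = -3.04
Step 2: g′(-3.04) = -36.48; x₂ = -3.04 − 0.02·(-36.48) = -2.3104
Step 3: g′(-2.3104) = -27.7248; x₃ = -2.3104 − 0.02·(-27.7248) = -1.755904
Step 4: g′(-1.755904) = -21.070848; x₄ = -1.755904 − 0.02·(-21.070848) = -1.33448704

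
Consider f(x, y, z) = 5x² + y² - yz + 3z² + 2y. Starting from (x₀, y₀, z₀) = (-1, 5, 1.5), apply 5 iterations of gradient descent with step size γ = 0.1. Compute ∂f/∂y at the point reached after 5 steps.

∇f = (10x, 2y - z + 2, -y + 6z)
Step 1: at (-1, 5, 1.5), ∇f = (-10, 10.5, 4) → (-1, 5, 1.5) − 0.1·(-10, 10.5, 4) = (0, 3.95, 1.1)
Step 2: at (0, 3.95, 1.1), ∇f = (0, 8.8, 2.65) → (0, 3.95, 1.1) − 0.1·(0, 8.8, 2.65) = (0, 3.07, 0.835)
Step 3: at (0, 3.07, 0.835), ∇f = (0, 7.305, 1.94) → (0, 3.07, 0.835) − 0.1·(0, 7.305, 1.94) = (0, 2.3395, 0.641)
Step 4: at (0, 2.3395, 0.641), ∇f = (0, 6.038, 1.5065) → (0, 2.3395, 0.641) − 0.1·(0, 6.038, 1.5065) = (0, 1.7357, 0.49035)
Step 5: at (0, 1.7357, 0.49035), ∇f = (0, 4.98105, 1.2064) → (0, 1.7357, 0.49035) − 0.1·(0, 4.98105, 1.2064) = (0, 1.237595, 0.36971)
∂f/∂y at (0, 1.237595, 0.36971) = 4.10548

4.10548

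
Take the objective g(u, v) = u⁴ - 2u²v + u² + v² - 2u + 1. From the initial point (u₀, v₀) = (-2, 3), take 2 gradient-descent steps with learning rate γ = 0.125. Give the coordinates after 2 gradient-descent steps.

(-0.3359375, 2.453125)

∇g = (4u³ - 4uv + 2u - 2, -2u² + 2v)
Step 1: at (-2, 3), ∇g = (-14, -2) → (-2, 3) − 0.125·(-14, -2) = (-0.25, 3.25)
Step 2: at (-0.25, 3.25), ∇g = (0.6875, 6.375) → (-0.25, 3.25) − 0.125·(0.6875, 6.375) = (-0.3359375, 2.453125)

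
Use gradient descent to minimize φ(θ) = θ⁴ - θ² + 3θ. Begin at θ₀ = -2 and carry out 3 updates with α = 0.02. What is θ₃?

φ′(θ) = 4θ³ - 2θ + 3
θ₁ = -2 − 0.02·(-25) = -1.5
θ₂ = -1.5 − 0.02·(-7.5) = -1.35
θ₃ = -1.35 − 0.02·(-4.1415) = -1.26717

-1.26717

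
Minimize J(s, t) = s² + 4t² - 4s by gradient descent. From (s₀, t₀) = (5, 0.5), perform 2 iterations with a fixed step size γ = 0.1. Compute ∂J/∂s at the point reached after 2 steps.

3.84

∇J = (2s - 4, 8t)
(s₁, t₁) = (5, 0.5) − 0.1·(6, 4) = (4.4, 0.1)
(s₂, t₂) = (4.4, 0.1) − 0.1·(4.8, 0.8) = (3.92, 0.02)
∂J/∂s at (3.92, 0.02) = 3.84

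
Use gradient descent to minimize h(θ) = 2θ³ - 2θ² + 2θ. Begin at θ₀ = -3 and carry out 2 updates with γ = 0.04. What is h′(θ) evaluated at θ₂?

h′(θ) = 6θ² - 4θ + 2
Step 1: h′(-3) = 68; θ₁ = -3 − 0.04·68 = -5.72
Step 2: h′(-5.72) = 221.1904; θ₂ = -5.72 − 0.04·221.1904 = -14.567616
h′(θ) at (-14.567616) = 1333.563079540736

1333.563079540736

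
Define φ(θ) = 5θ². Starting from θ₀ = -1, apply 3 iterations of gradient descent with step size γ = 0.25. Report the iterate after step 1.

φ′(θ) = 10θ
Step 1: φ′(-1) = -10; θ₁ = -1 − 0.25·(-10) = 1.5

1.5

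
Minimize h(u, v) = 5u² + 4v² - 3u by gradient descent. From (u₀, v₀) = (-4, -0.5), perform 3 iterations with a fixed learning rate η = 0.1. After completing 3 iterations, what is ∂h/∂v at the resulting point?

∇h = (10u - 3, 8v)
(u₁, v₁) = (-4, -0.5) − 0.1·(-43, -4) = (0.3, -0.1)
(u₂, v₂) = (0.3, -0.1) − 0.1·(0, -0.8) = (0.3, -0.02)
(u₃, v₃) = (0.3, -0.02) − 0.1·(0, -0.16) = (0.3, -0.004)
∂h/∂v at (0.3, -0.004) = -0.032

-0.032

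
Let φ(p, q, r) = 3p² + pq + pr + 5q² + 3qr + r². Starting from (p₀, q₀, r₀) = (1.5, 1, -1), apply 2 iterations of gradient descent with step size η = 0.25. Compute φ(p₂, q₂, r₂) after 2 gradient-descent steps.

56.8408203125

∇φ = (6p + q + r, p + 10q + 3r, p + 3q + 2r)
Step 1: at (1.5, 1, -1), ∇φ = (9, 8.5, 2.5) → (1.5, 1, -1) − 0.25·(9, 8.5, 2.5) = (-0.75, -1.125, -1.625)
Step 2: at (-0.75, -1.125, -1.625), ∇φ = (-7.25, -16.875, -7.375) → (-0.75, -1.125, -1.625) − 0.25·(-7.25, -16.875, -7.375) = (1.0625, 3.09375, 0.21875)
φ(1.0625, 3.09375, 0.21875) = 56.8408203125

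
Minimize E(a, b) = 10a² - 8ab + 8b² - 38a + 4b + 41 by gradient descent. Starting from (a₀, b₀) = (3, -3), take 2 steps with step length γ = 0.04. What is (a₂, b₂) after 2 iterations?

(1.6624, 0.1104)

∇E = (20a - 8b - 38, -8a + 16b + 4)
Step 1: at (3, -3), ∇E = (46, -68) → (3, -3) − 0.04·(46, -68) = (1.16, -0.28)
Step 2: at (1.16, -0.28), ∇E = (-12.56, -9.76) → (1.16, -0.28) − 0.04·(-12.56, -9.76) = (1.6624, 0.1104)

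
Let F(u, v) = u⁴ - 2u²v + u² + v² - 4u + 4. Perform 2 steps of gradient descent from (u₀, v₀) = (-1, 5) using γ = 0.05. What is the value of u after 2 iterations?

-1.855

∇F = (4u³ - 4uv + 2u - 4, -2u² + 2v)
(u₁, v₁) = (-1, 5) − 0.05·(10, 8) = (-1.5, 4.6)
(u₂, v₂) = (-1.5, 4.6) − 0.05·(7.1, 4.7) = (-1.855, 4.365)
u = -1.855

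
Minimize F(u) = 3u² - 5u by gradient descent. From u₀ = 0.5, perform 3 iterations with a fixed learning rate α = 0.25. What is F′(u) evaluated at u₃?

0.25

F′(u) = 6u - 5
u₁ = 0.5 − 0.25·(-2) = 1
u₂ = 1 − 0.25·1 = 0.75
u₃ = 0.75 − 0.25·(-0.5) = 0.875
F′(u) at (0.875) = 0.25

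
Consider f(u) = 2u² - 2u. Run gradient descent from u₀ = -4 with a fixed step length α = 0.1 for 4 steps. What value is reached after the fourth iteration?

f′(u) = 4u - 2
Step 1: f′(-4) = -18; u₁ = -4 − 0.1·(-18) = -2.2
Step 2: f′(-2.2) = -10.8; u₂ = -2.2 − 0.1·(-10.8) = -1.12
Step 3: f′(-1.12) = -6.48; u₃ = -1.12 − 0.1·(-6.48) = -0.472
Step 4: f′(-0.472) = -3.888; u₄ = -0.472 − 0.1·(-3.888) = -0.0832

-0.0832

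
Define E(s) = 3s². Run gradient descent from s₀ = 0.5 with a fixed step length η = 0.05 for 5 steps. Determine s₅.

0.084035

E′(s) = 6s
Step 1: E′(0.5) = 3; s₁ = 0.5 − 0.05·3 = 0.35
Step 2: E′(0.35) = 2.1; s₂ = 0.35 − 0.05·2.1 = 0.245
Step 3: E′(0.245) = 1.47; s₃ = 0.245 − 0.05·1.47 = 0.1715
Step 4: E′(0.1715) = 1.029; s₄ = 0.1715 − 0.05·1.029 = 0.12005
Step 5: E′(0.12005) = 0.7203; s₅ = 0.12005 − 0.05·0.7203 = 0.084035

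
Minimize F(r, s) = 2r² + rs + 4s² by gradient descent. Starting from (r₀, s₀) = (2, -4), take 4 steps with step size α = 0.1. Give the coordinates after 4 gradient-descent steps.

(0.421, -0.1028)

∇F = (4r + s, r + 8s)
Step 1: at (2, -4), ∇F = (4, -30) → (2, -4) − 0.1·(4, -30) = (1.6, -1)
Step 2: at (1.6, -1), ∇F = (5.4, -6.4) → (1.6, -1) − 0.1·(5.4, -6.4) = (1.06, -0.36)
Step 3: at (1.06, -0.36), ∇F = (3.88, -1.82) → (1.06, -0.36) − 0.1·(3.88, -1.82) = (0.672, -0.178)
Step 4: at (0.672, -0.178), ∇F = (2.51, -0.752) → (0.672, -0.178) − 0.1·(2.51, -0.752) = (0.421, -0.1028)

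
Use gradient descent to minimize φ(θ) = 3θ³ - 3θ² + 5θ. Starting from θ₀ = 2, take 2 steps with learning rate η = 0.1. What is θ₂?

φ′(θ) = 9θ² - 6θ + 5
Step 1: φ′(2) = 29; θ₁ = 2 − 0.1·29 = -0.9
Step 2: φ′(-0.9) = 17.69; θ₂ = -0.9 − 0.1·17.69 = -2.669

-2.669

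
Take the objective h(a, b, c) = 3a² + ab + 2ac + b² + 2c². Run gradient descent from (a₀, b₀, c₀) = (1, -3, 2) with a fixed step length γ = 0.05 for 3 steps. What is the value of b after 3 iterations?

∇h = (6a + b + 2c, a + 2b, 2a + 4c)
(a₁, b₁, c₁) = (1, -3, 2) − 0.05·(7, -5, 10) = (0.65, -2.75, 1.5)
(a₂, b₂, c₂) = (0.65, -2.75, 1.5) − 0.05·(4.15, -4.85, 7.3) = (0.4425, -2.5075, 1.135)
(a₃, b₃, c₃) = (0.4425, -2.5075, 1.135) − 0.05·(2.4175, -4.5725, 5.425) = (0.321625, -2.278875, 0.86375)
b = -2.278875

-2.278875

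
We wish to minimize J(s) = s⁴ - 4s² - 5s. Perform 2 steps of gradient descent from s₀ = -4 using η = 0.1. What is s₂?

-2665.9876

J′(s) = 4s³ - 8s - 5
s₁ = -4 − 0.1·(-229) = 18.9
s₂ = 18.9 − 0.1·26848.876 = -2665.9876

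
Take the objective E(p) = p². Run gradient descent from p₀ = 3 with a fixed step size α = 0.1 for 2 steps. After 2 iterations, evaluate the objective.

E′(p) = 2p
p₁ = 3 − 0.1·6 = 2.4
p₂ = 2.4 − 0.1·4.8 = 1.92
E(1.92) = 3.6864

3.6864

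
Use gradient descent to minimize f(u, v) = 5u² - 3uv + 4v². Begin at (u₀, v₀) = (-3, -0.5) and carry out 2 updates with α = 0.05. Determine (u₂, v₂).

(-0.9, -0.68625)

∇f = (10u - 3v, -3u + 8v)
Step 1: at (-3, -0.5), ∇f = (-28.5, 5) → (-3, -0.5) − 0.05·(-28.5, 5) = (-1.575, -0.75)
Step 2: at (-1.575, -0.75), ∇f = (-13.5, -1.275) → (-1.575, -0.75) − 0.05·(-13.5, -1.275) = (-0.9, -0.68625)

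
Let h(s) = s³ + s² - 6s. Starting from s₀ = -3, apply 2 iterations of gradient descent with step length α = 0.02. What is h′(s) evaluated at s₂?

27.69828588

h′(s) = 3s² + 2s - 6
Step 1: h′(-3) = 15; s₁ = -3 − 0.02·15 = -3.3
Step 2: h′(-3.3) = 20.07; s₂ = -3.3 − 0.02·20.07 = -3.7014
h′(s) at (-3.7014) = 27.69828588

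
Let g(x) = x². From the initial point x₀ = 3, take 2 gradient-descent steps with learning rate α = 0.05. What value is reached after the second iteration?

2.43

g′(x) = 2x
x₁ = 3 − 0.05·6 = 2.7
x₂ = 2.7 − 0.05·5.4 = 2.43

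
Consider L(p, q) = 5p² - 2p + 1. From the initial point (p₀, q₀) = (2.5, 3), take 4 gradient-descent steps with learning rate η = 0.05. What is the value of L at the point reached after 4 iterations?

∇L = (10p - 2, 0)
Step 1: at (2.5, 3), ∇L = (23, 0) → (2.5, 3) − 0.05·(23, 0) = (1.35, 3)
Step 2: at (1.35, 3), ∇L = (11.5, 0) → (1.35, 3) − 0.05·(11.5, 0) = (0.775, 3)
Step 3: at (0.775, 3), ∇L = (5.75, 0) → (0.775, 3) − 0.05·(5.75, 0) = (0.4875, 3)
Step 4: at (0.4875, 3), ∇L = (2.875, 0) → (0.4875, 3) − 0.05·(2.875, 0) = (0.34375, 3)
L(0.34375, 3) = 0.9033203125

0.9033203125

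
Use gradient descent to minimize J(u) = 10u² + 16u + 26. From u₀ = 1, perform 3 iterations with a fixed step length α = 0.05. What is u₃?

J′(u) = 20u + 16
u₁ = 1 − 0.05·36 = -0.8
u₂ = -0.8 − 0.05·0 = -0.8
u₃ = -0.8 − 0.05·0 = -0.8

-0.8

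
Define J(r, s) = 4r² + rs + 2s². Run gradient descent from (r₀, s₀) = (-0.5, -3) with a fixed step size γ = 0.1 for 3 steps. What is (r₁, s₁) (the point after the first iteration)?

∇J = (8r + s, r + 4s)
(r₁, s₁) = (-0.5, -3) − 0.1·(-7, -12.5) = (0.2, -1.75)

(0.2, -1.75)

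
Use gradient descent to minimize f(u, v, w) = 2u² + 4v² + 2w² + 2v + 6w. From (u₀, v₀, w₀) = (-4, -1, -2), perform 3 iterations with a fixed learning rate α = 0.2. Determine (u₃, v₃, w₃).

∇f = (4u, 8v + 2, 4w + 6)
(u₁, v₁, w₁) = (-4, -1, -2) − 0.2·(-16, -6, -2) = (-0.8, 0.2, -1.6)
(u₂, v₂, w₂) = (-0.8, 0.2, -1.6) − 0.2·(-3.2, 3.6, -0.4) = (-0.16, -0.52, -1.52)
(u₃, v₃, w₃) = (-0.16, -0.52, -1.52) − 0.2·(-0.64, -2.16, -0.08) = (-0.032, -0.088, -1.504)

(-0.032, -0.088, -1.504)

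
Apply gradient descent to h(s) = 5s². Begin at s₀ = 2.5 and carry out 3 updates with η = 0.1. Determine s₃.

0

h′(s) = 10s
Step 1: h′(2.5) = 25; s₁ = 2.5 − 0.1·25 = 0
Step 2: h′(0) = 0; s₂ = 0 − 0.1·0 = 0
Step 3: h′(0) = 0; s₃ = 0 − 0.1·0 = 0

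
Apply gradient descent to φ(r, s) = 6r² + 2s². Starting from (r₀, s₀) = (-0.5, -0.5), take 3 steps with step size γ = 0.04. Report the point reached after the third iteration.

∇φ = (12r, 4s)
Step 1: at (-0.5, -0.5), ∇φ = (-6, -2) → (-0.5, -0.5) − 0.04·(-6, -2) = (-0.26, -0.42)
Step 2: at (-0.26, -0.42), ∇φ = (-3.12, -1.68) → (-0.26, -0.42) − 0.04·(-3.12, -1.68) = (-0.1352, -0.3528)
Step 3: at (-0.1352, -0.3528), ∇φ = (-1.6224, -1.4112) → (-0.1352, -0.3528) − 0.04·(-1.6224, -1.4112) = (-0.070304, -0.296352)

(-0.070304, -0.296352)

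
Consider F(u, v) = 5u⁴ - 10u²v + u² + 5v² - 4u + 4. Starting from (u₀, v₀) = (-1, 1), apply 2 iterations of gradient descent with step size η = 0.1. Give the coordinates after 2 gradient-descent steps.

∇F = (20u³ - 20uv + 2u - 4, -10u² + 10v)
(u₁, v₁) = (-1, 1) − 0.1·(-6, 0) = (-0.4, 1)
(u₂, v₂) = (-0.4, 1) − 0.1·(1.92, 8.4) = (-0.592, 0.16)

(-0.592, 0.16)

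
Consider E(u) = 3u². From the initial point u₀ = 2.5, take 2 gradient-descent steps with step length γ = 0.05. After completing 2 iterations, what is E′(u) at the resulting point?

7.35

E′(u) = 6u
u₁ = 2.5 − 0.05·15 = 1.75
u₂ = 1.75 − 0.05·10.5 = 1.225
E′(u) at (1.225) = 7.35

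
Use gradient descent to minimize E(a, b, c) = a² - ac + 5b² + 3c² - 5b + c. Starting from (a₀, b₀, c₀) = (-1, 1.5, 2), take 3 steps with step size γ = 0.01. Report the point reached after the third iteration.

(-0.886468, 1.229, 1.60585)

∇E = (2a - c, 10b - 5, -a + 6c + 1)
(a₁, b₁, c₁) = (-1, 1.5, 2) − 0.01·(-4, 10, 14) = (-0.96, 1.4, 1.86)
(a₂, b₂, c₂) = (-0.96, 1.4, 1.86) − 0.01·(-3.78, 9, 13.12) = (-0.9222, 1.31, 1.7288)
(a₃, b₃, c₃) = (-0.9222, 1.31, 1.7288) − 0.01·(-3.5732, 8.1, 12.295) = (-0.886468, 1.229, 1.60585)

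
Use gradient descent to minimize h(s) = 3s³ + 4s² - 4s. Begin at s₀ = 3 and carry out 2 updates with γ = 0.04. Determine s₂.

h′(s) = 9s² + 8s - 4
Step 1: h′(3) = 101; s₁ = 3 − 0.04·101 = -1.04
Step 2: h′(-1.04) = -2.5856; s₂ = -1.04 − 0.04·(-2.5856) = -0.936576

-0.936576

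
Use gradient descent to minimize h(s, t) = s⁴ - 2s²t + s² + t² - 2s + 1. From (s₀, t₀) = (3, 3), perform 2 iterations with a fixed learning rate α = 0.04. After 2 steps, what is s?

0.02093824

∇h = (4s³ - 4st + 2s - 2, -2s² + 2t)
(s₁, t₁) = (3, 3) − 0.04·(76, -12) = (-0.04, 3.48)
(s₂, t₂) = (-0.04, 3.48) − 0.04·(-1.523456, 6.9568) = (0.02093824, 3.201728)
s = 0.02093824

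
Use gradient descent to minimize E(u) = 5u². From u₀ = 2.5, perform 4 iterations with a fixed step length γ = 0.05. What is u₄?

E′(u) = 10u
Step 1: E′(2.5) = 25; u₁ = 2.5 − 0.05·25 = 1.25
Step 2: E′(1.25) = 12.5; u₂ = 1.25 − 0.05·12.5 = 0.625
Step 3: E′(0.625) = 6.25; u₃ = 0.625 − 0.05·6.25 = 0.3125
Step 4: E′(0.3125) = 3.125; u₄ = 0.3125 − 0.05·3.125 = 0.15625

0.15625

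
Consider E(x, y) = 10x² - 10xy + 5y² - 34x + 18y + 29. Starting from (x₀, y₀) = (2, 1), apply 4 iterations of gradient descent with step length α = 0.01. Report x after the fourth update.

∇E = (20x - 10y - 34, -10x + 10y + 18)
(x₁, y₁) = (2, 1) − 0.01·(-4, 8) = (2.04, 0.92)
(x₂, y₂) = (2.04, 0.92) − 0.01·(-2.4, 6.8) = (2.064, 0.852)
(x₃, y₃) = (2.064, 0.852) − 0.01·(-1.24, 5.88) = (2.0764, 0.7932)
(x₄, y₄) = (2.0764, 0.7932) − 0.01·(-0.404, 5.168) = (2.08044, 0.74152)
x = 2.08044

2.08044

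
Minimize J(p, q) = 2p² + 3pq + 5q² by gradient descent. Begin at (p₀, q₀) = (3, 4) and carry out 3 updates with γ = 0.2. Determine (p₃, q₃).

∇J = (4p + 3q, 3p + 10q)
Step 1: at (3, 4), ∇J = (24, 49) → (3, 4) − 0.2·(24, 49) = (-1.8, -5.8)
Step 2: at (-1.8, -5.8), ∇J = (-24.6, -63.4) → (-1.8, -5.8) − 0.2·(-24.6, -63.4) = (3.12, 6.88)
Step 3: at (3.12, 6.88), ∇J = (33.12, 78.16) → (3.12, 6.88) − 0.2·(33.12, 78.16) = (-3.504, -8.752)

(-3.504, -8.752)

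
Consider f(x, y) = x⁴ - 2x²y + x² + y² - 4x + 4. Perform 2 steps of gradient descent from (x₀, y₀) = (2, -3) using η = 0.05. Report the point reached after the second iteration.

∇f = (4x³ - 4xy + 2x - 4, -2x² + 2y)
(x₁, y₁) = (2, -3) − 0.05·(56, -14) = (-0.8, -2.3)
(x₂, y₂) = (-0.8, -2.3) − 0.05·(-15.008, -5.88) = (-0.0496, -2.006)

(-0.0496, -2.006)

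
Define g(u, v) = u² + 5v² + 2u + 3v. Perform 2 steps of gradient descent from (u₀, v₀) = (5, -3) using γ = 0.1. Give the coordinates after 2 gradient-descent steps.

∇g = (2u + 2, 10v + 3)
Step 1: at (5, -3), ∇g = (12, -27) → (5, -3) − 0.1·(12, -27) = (3.8, -0.3)
Step 2: at (3.8, -0.3), ∇g = (9.6, 0) → (3.8, -0.3) − 0.1·(9.6, 0) = (2.84, -0.3)

(2.84, -0.3)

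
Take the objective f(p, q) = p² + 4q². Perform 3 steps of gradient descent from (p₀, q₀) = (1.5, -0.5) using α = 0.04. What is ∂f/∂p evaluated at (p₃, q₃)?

∇f = (2p, 8q)
Step 1: at (1.5, -0.5), ∇f = (3, -4) → (1.5, -0.5) − 0.04·(3, -4) = (1.38, -0.34)
Step 2: at (1.38, -0.34), ∇f = (2.76, -2.72) → (1.38, -0.34) − 0.04·(2.76, -2.72) = (1.2696, -0.2312)
Step 3: at (1.2696, -0.2312), ∇f = (2.5392, -1.8496) → (1.2696, -0.2312) − 0.04·(2.5392, -1.8496) = (1.168032, -0.157216)
∂f/∂p at (1.168032, -0.157216) = 2.336064

2.336064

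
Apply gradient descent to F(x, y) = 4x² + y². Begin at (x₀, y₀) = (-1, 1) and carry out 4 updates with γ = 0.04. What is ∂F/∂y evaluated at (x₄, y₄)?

1.43278592

∇F = (8x, 2y)
(x₁, y₁) = (-1, 1) − 0.04·(-8, 2) = (-0.68, 0.92)
(x₂, y₂) = (-0.68, 0.92) − 0.04·(-5.44, 1.84) = (-0.4624, 0.8464)
(x₃, y₃) = (-0.4624, 0.8464) − 0.04·(-3.6992, 1.6928) = (-0.314432, 0.778688)
(x₄, y₄) = (-0.314432, 0.778688) − 0.04·(-2.515456, 1.557376) = (-0.21381376, 0.71639296)
∂F/∂y at (-0.21381376, 0.71639296) = 1.43278592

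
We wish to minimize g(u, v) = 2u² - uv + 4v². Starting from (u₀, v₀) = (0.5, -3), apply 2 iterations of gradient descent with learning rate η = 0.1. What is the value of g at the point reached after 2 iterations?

0.0484

∇g = (4u - v, -u + 8v)
(u₁, v₁) = (0.5, -3) − 0.1·(5, -24.5) = (0, -0.55)
(u₂, v₂) = (0, -0.55) − 0.1·(0.55, -4.4) = (-0.055, -0.11)
g(-0.055, -0.11) = 0.0484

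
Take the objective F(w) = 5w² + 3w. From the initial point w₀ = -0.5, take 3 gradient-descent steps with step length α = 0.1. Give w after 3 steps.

-0.3

F′(w) = 10w + 3
Step 1: F′(-0.5) = -2; w₁ = -0.5 − 0.1·(-2) = -0.3
Step 2: F′(-0.3) = 0; w₂ = -0.3 − 0.1·0 = -0.3
Step 3: F′(-0.3) = 0; w₃ = -0.3 − 0.1·0 = -0.3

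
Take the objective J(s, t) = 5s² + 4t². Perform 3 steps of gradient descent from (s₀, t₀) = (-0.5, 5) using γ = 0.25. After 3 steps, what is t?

∇J = (10s, 8t)
(s₁, t₁) = (-0.5, 5) − 0.25·(-5, 40) = (0.75, -5)
(s₂, t₂) = (0.75, -5) − 0.25·(7.5, -40) = (-1.125, 5)
(s₃, t₃) = (-1.125, 5) − 0.25·(-11.25, 40) = (1.6875, -5)
t = -5

-5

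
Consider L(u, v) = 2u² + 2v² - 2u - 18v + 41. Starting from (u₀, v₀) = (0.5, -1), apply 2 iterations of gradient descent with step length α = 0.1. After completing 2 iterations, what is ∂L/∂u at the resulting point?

0

∇L = (4u - 2, 4v - 18)
(u₁, v₁) = (0.5, -1) − 0.1·(0, -22) = (0.5, 1.2)
(u₂, v₂) = (0.5, 1.2) − 0.1·(0, -13.2) = (0.5, 2.52)
∂L/∂u at (0.5, 2.52) = 0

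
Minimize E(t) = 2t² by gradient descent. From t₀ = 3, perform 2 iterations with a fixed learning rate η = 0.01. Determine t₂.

E′(t) = 4t
t₁ = 3 − 0.01·12 = 2.88
t₂ = 2.88 − 0.01·11.52 = 2.7648

2.7648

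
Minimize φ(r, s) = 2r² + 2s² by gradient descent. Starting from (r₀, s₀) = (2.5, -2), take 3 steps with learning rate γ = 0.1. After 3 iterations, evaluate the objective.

0.956448

∇φ = (4r, 4s)
Step 1: at (2.5, -2), ∇φ = (10, -8) → (2.5, -2) − 0.1·(10, -8) = (1.5, -1.2)
Step 2: at (1.5, -1.2), ∇φ = (6, -4.8) → (1.5, -1.2) − 0.1·(6, -4.8) = (0.9, -0.72)
Step 3: at (0.9, -0.72), ∇φ = (3.6, -2.88) → (0.9, -0.72) − 0.1·(3.6, -2.88) = (0.54, -0.432)
φ(0.54, -0.432) = 0.956448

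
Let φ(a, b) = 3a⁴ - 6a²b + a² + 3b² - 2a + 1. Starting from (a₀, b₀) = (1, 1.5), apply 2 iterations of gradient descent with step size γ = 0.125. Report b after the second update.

2.578125

∇φ = (12a³ - 12ab + 2a - 2, -6a² + 6b)
(a₁, b₁) = (1, 1.5) − 0.125·(-6, 3) = (1.75, 1.125)
(a₂, b₂) = (1.75, 1.125) − 0.125·(42.1875, -11.625) = (-3.5234375, 2.578125)
b = 2.578125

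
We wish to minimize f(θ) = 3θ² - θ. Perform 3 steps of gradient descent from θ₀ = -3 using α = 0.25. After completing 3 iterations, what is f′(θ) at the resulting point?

f′(θ) = 6θ - 1
Step 1: f′(-3) = -19; θ₁ = -3 − 0.25·(-19) = 1.75
Step 2: f′(1.75) = 9.5; θ₂ = 1.75 − 0.25·9.5 = -0.625
Step 3: f′(-0.625) = -4.75; θ₃ = -0.625 − 0.25·(-4.75) = 0.5625
f′(θ) at (0.5625) = 2.375

2.375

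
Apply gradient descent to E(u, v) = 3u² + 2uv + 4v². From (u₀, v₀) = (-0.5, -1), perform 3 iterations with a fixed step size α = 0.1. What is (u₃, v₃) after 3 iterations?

∇E = (6u + 2v, 2u + 8v)
Step 1: at (-0.5, -1), ∇E = (-5, -9) → (-0.5, -1) − 0.1·(-5, -9) = (0, -0.1)
Step 2: at (0, -0.1), ∇E = (-0.2, -0.8) → (0, -0.1) − 0.1·(-0.2, -0.8) = (0.02, -0.02)
Step 3: at (0.02, -0.02), ∇E = (0.08, -0.12) → (0.02, -0.02) − 0.1·(0.08, -0.12) = (0.012, -0.008)

(0.012, -0.008)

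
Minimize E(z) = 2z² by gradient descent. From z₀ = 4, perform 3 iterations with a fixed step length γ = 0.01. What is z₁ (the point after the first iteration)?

3.84

E′(z) = 4z
z₁ = 4 − 0.01·16 = 3.84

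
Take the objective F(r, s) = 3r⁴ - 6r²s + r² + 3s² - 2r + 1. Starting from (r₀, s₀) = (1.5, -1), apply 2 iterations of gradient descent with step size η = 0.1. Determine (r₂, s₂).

∇F = (12r³ - 12rs + 2r - 2, -6r² + 6s)
Step 1: at (1.5, -1), ∇F = (59.5, -19.5) → (1.5, -1) − 0.1·(59.5, -19.5) = (-4.45, 0.95)
Step 2: at (-4.45, 0.95), ∇F = (-1017.6235, -113.115) → (-4.45, 0.95) − 0.1·(-1017.6235, -113.115) = (97.31235, 12.2615)

(97.31235, 12.2615)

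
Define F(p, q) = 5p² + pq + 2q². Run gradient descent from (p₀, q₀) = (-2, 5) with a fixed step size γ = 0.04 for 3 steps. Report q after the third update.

∇F = (10p + q, p + 4q)
Step 1: at (-2, 5), ∇F = (-15, 18) → (-2, 5) − 0.04·(-15, 18) = (-1.4, 4.28)
Step 2: at (-1.4, 4.28), ∇F = (-9.72, 15.72) → (-1.4, 4.28) − 0.04·(-9.72, 15.72) = (-1.0112, 3.6512)
Step 3: at (-1.0112, 3.6512), ∇F = (-6.4608, 13.5936) → (-1.0112, 3.6512) − 0.04·(-6.4608, 13.5936) = (-0.752768, 3.107456)
q = 3.107456

3.107456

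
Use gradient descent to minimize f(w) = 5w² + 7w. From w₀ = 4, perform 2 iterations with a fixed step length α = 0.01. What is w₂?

3.107

f′(w) = 10w + 7
w₁ = 4 − 0.01·47 = 3.53
w₂ = 3.53 − 0.01·42.3 = 3.107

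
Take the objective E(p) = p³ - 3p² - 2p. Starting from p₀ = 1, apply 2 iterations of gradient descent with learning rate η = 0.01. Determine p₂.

1.099925

E′(p) = 3p² - 6p - 2
Step 1: E′(1) = -5; p₁ = 1 − 0.01·(-5) = 1.05
Step 2: E′(1.05) = -4.9925; p₂ = 1.05 − 0.01·(-4.9925) = 1.099925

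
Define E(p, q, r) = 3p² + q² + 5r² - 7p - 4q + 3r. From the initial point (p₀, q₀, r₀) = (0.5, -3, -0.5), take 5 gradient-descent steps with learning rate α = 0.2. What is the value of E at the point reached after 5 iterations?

∇E = (6p - 7, 2q - 4, 10r + 3)
Step 1: at (0.5, -3, -0.5), ∇E = (-4, -10, -2) → (0.5, -3, -0.5) − 0.2·(-4, -10, -2) = (1.3, -1, -0.1)
Step 2: at (1.3, -1, -0.1), ∇E = (0.8, -6, 2) → (1.3, -1, -0.1) − 0.2·(0.8, -6, 2) = (1.14, 0.2, -0.5)
Step 3: at (1.14, 0.2, -0.5), ∇E = (-0.16, -3.6, -2) → (1.14, 0.2, -0.5) − 0.2·(-0.16, -3.6, -2) = (1.172, 0.92, -0.1)
Step 4: at (1.172, 0.92, -0.1), ∇E = (0.032, -2.16, 2) → (1.172, 0.92, -0.1) − 0.2·(0.032, -2.16, 2) = (1.1656, 1.352, -0.5)
Step 5: at (1.1656, 1.352, -0.5), ∇E = (-0.0064, -1.296, -2) → (1.1656, 1.352, -0.5) − 0.2·(-0.0064, -1.296, -2) = (1.16688, 1.6112, -0.1)
E(1.16688, 1.6112, -0.1) = -8.1821677568

-8.1821677568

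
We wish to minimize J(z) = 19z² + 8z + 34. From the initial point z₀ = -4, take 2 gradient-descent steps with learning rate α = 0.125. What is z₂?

-53.5

J′(z) = 38z + 8
z₁ = -4 − 0.125·(-144) = 14
z₂ = 14 − 0.125·540 = -53.5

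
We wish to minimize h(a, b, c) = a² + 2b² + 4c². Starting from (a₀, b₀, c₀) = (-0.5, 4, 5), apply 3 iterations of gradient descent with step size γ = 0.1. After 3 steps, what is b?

∇h = (2a, 4b, 8c)
Step 1: at (-0.5, 4, 5), ∇h = (-1, 16, 40) → (-0.5, 4, 5) − 0.1·(-1, 16, 40) = (-0.4, 2.4, 1)
Step 2: at (-0.4, 2.4, 1), ∇h = (-0.8, 9.6, 8) → (-0.4, 2.4, 1) − 0.1·(-0.8, 9.6, 8) = (-0.32, 1.44, 0.2)
Step 3: at (-0.32, 1.44, 0.2), ∇h = (-0.64, 5.76, 1.6) → (-0.32, 1.44, 0.2) − 0.1·(-0.64, 5.76, 1.6) = (-0.256, 0.864, 0.04)
b = 0.864

0.864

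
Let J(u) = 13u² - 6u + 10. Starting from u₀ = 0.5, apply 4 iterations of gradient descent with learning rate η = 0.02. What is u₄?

J′(u) = 26u - 6
Step 1: J′(0.5) = 7; u₁ = 0.5 − 0.02·7 = 0.36
Step 2: J′(0.36) = 3.36; u₂ = 0.36 − 0.02·3.36 = 0.2928
Step 3: J′(0.2928) = 1.6128; u₃ = 0.2928 − 0.02·1.6128 = 0.260544
Step 4: J′(0.260544) = 0.774144; u₄ = 0.260544 − 0.02·0.774144 = 0.24506112

0.24506112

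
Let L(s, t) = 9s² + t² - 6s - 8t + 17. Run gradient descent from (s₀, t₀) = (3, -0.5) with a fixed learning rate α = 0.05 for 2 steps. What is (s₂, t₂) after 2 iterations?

∇L = (18s - 6, 2t - 8)
(s₁, t₁) = (3, -0.5) − 0.05·(48, -9) = (0.6, -0.05)
(s₂, t₂) = (0.6, -0.05) − 0.05·(4.8, -8.1) = (0.36, 0.355)

(0.36, 0.355)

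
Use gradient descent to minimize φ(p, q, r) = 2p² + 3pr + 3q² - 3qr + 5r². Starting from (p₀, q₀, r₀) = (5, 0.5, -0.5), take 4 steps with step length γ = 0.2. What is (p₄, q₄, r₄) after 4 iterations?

(1.6448, -1.9144, 3.6808)

∇φ = (4p + 3r, 6q - 3r, 3p - 3q + 10r)
(p₁, q₁, r₁) = (5, 0.5, -0.5) − 0.2·(18.5, 4.5, 8.5) = (1.3, -0.4, -2.2)
(p₂, q₂, r₂) = (1.3, -0.4, -2.2) − 0.2·(-1.4, 4.2, -16.9) = (1.58, -1.24, 1.18)
(p₃, q₃, r₃) = (1.58, -1.24, 1.18) − 0.2·(9.86, -10.98, 20.26) = (-0.392, 0.956, -2.872)
(p₄, q₄, r₄) = (-0.392, 0.956, -2.872) − 0.2·(-10.184, 14.352, -32.764) = (1.6448, -1.9144, 3.6808)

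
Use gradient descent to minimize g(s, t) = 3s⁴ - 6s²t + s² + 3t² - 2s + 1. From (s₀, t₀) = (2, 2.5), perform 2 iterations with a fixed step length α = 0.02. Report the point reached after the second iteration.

(1.57037824, 2.542912)

∇g = (12s³ - 12st + 2s - 2, -6s² + 6t)
Step 1: at (2, 2.5), ∇g = (38, -9) → (2, 2.5) − 0.02·(38, -9) = (1.24, 2.68)
Step 2: at (1.24, 2.68), ∇g = (-16.518912, 6.8544) → (1.24, 2.68) − 0.02·(-16.518912, 6.8544) = (1.57037824, 2.542912)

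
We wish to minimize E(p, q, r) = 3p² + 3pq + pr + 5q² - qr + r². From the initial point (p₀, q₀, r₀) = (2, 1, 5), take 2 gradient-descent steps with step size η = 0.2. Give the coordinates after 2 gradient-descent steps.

(0.56, 2.96, 1.84)

∇E = (6p + 3q + r, 3p + 10q - r, p - q + 2r)
Step 1: at (2, 1, 5), ∇E = (20, 11, 11) → (2, 1, 5) − 0.2·(20, 11, 11) = (-2, -1.2, 2.8)
Step 2: at (-2, -1.2, 2.8), ∇E = (-12.8, -20.8, 4.8) → (-2, -1.2, 2.8) − 0.2·(-12.8, -20.8, 4.8) = (0.56, 2.96, 1.84)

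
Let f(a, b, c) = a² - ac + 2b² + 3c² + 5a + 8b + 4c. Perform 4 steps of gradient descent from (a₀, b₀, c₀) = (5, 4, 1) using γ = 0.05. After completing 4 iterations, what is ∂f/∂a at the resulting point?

9.8537875

∇f = (2a - c + 5, 4b + 8, -a + 6c + 4)
Step 1: at (5, 4, 1), ∇f = (14, 24, 5) → (5, 4, 1) − 0.05·(14, 24, 5) = (4.3, 2.8, 0.75)
Step 2: at (4.3, 2.8, 0.75), ∇f = (12.85, 19.2, 4.2) → (4.3, 2.8, 0.75) − 0.05·(12.85, 19.2, 4.2) = (3.6575, 1.84, 0.54)
Step 3: at (3.6575, 1.84, 0.54), ∇f = (11.775, 15.36, 3.5825) → (3.6575, 1.84, 0.54) − 0.05·(11.775, 15.36, 3.5825) = (3.06875, 1.072, 0.360875)
Step 4: at (3.06875, 1.072, 0.360875), ∇f = (10.776625, 12.288, 3.0965) → (3.06875, 1.072, 0.360875) − 0.05·(10.776625, 12.288, 3.0965) = (2.52991875, 0.4576, 0.20605)
∂f/∂a at (2.52991875, 0.4576, 0.20605) = 9.8537875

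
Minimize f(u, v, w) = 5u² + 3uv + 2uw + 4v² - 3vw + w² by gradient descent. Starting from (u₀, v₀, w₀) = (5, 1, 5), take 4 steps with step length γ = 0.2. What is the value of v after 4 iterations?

∇f = (10u + 3v + 2w, 3u + 8v - 3w, 2u - 3v + 2w)
Step 1: at (5, 1, 5), ∇f = (63, 8, 17) → (5, 1, 5) − 0.2·(63, 8, 17) = (-7.6, -0.6, 1.6)
Step 2: at (-7.6, -0.6, 1.6), ∇f = (-74.6, -32.4, -10.2) → (-7.6, -0.6, 1.6) − 0.2·(-74.6, -32.4, -10.2) = (7.32, 5.88, 3.64)
Step 3: at (7.32, 5.88, 3.64), ∇f = (98.12, 58.08, 4.28) → (7.32, 5.88, 3.64) − 0.2·(98.12, 58.08, 4.28) = (-12.304, -5.736, 2.784)
Step 4: at (-12.304, -5.736, 2.784), ∇f = (-134.68, -91.152, -1.832) → (-12.304, -5.736, 2.784) − 0.2·(-134.68, -91.152, -1.832) = (14.632, 12.4944, 3.1504)
v = 12.4944

12.4944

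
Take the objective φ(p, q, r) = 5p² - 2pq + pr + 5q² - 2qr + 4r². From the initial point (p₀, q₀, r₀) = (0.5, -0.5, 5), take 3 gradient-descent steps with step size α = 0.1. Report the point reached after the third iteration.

∇φ = (10p - 2q + r, -2p + 10q - 2r, p - 2q + 8r)
(p₁, q₁, r₁) = (0.5, -0.5, 5) − 0.1·(11, -16, 41.5) = (-0.6, 1.1, 0.85)
(p₂, q₂, r₂) = (-0.6, 1.1, 0.85) − 0.1·(-7.35, 10.5, 4) = (0.135, 0.05, 0.45)
(p₃, q₃, r₃) = (0.135, 0.05, 0.45) − 0.1·(1.7, -0.67, 3.635) = (-0.035, 0.117, 0.0865)

(-0.035, 0.117, 0.0865)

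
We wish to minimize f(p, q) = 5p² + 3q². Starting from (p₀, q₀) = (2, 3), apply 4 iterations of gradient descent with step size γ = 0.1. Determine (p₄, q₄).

(0, 0.0768)

∇f = (10p, 6q)
(p₁, q₁) = (2, 3) − 0.1·(20, 18) = (0, 1.2)
(p₂, q₂) = (0, 1.2) − 0.1·(0, 7.2) = (0, 0.48)
(p₃, q₃) = (0, 0.48) − 0.1·(0, 2.88) = (0, 0.192)
(p₄, q₄) = (0, 0.192) − 0.1·(0, 1.152) = (0, 0.0768)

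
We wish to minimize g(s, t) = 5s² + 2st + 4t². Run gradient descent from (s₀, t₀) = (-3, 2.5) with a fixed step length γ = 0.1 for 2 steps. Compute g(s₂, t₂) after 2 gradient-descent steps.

∇g = (10s + 2t, 2s + 8t)
Step 1: at (-3, 2.5), ∇g = (-25, 14) → (-3, 2.5) − 0.1·(-25, 14) = (-0.5, 1.1)
Step 2: at (-0.5, 1.1), ∇g = (-2.8, 7.8) → (-0.5, 1.1) − 0.1·(-2.8, 7.8) = (-0.22, 0.32)
g(-0.22, 0.32) = 0.5108

0.5108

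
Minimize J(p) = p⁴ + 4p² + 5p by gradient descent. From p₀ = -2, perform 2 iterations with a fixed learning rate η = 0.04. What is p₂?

J′(p) = 4p³ + 8p + 5
Step 1: J′(-2) = -43; p₁ = -2 − 0.04·(-43) = -0.28
Step 2: J′(-0.28) = 2.672192; p₂ = -0.28 − 0.04·2.672192 = -0.38688768

-0.38688768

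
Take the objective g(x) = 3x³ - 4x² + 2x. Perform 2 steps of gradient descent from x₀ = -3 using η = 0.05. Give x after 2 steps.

g′(x) = 9x² - 8x + 2
x₁ = -3 − 0.05·107 = -8.35
x₂ = -8.35 − 0.05·696.3025 = -43.165125

-43.165125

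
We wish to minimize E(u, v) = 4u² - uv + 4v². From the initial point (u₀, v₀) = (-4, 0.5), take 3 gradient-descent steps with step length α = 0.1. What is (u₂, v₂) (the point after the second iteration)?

∇E = (8u - v, -u + 8v)
Step 1: at (-4, 0.5), ∇E = (-32.5, 8) → (-4, 0.5) − 0.1·(-32.5, 8) = (-0.75, -0.3)
Step 2: at (-0.75, -0.3), ∇E = (-5.7, -1.65) → (-0.75, -0.3) − 0.1·(-5.7, -1.65) = (-0.18, -0.135)

(-0.18, -0.135)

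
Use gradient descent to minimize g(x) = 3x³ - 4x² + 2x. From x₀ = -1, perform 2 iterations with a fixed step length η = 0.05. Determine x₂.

-4.541125

g′(x) = 9x² - 8x + 2
Step 1: g′(-1) = 19; x₁ = -1 − 0.05·19 = -1.95
Step 2: g′(-1.95) = 51.8225; x₂ = -1.95 − 0.05·51.8225 = -4.541125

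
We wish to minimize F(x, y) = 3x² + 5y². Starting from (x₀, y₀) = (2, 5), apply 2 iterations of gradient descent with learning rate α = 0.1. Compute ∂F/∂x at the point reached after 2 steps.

1.92

∇F = (6x, 10y)
Step 1: at (2, 5), ∇F = (12, 50) → (2, 5) − 0.1·(12, 50) = (0.8, 0)
Step 2: at (0.8, 0), ∇F = (4.8, 0) → (0.8, 0) − 0.1·(4.8, 0) = (0.32, 0)
∂F/∂x at (0.32, 0) = 1.92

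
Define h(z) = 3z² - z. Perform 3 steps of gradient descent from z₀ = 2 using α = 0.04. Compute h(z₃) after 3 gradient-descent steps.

h′(z) = 6z - 1
Step 1: h′(2) = 11; z₁ = 2 − 0.04·11 = 1.56
Step 2: h′(1.56) = 8.36; z₂ = 1.56 − 0.04·8.36 = 1.2256
Step 3: h′(1.2256) = 6.3536; z₃ = 1.2256 − 0.04·6.3536 = 0.971456
h(0.971456) = 1.859724279808

1.859724279808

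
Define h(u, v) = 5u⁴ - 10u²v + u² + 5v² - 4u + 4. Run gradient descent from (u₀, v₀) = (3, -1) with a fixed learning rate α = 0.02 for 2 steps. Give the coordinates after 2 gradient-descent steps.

(283.2909056, 17.14432)

∇h = (20u³ - 20uv + 2u - 4, -10u² + 10v)
(u₁, v₁) = (3, -1) − 0.02·(602, -100) = (-9.04, 1)
(u₂, v₂) = (-9.04, 1) − 0.02·(-14616.54528, -807.216) = (283.2909056, 17.14432)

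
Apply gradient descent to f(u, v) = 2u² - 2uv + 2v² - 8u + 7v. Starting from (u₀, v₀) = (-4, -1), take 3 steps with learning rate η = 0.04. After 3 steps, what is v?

∇f = (4u - 2v - 8, -2u + 4v + 7)
Step 1: at (-4, -1), ∇f = (-22, 11) → (-4, -1) − 0.04·(-22, 11) = (-3.12, -1.44)
Step 2: at (-3.12, -1.44), ∇f = (-17.6, 7.48) → (-3.12, -1.44) − 0.04·(-17.6, 7.48) = (-2.416, -1.7392)
Step 3: at (-2.416, -1.7392), ∇f = (-14.1856, 4.8752) → (-2.416, -1.7392) − 0.04·(-14.1856, 4.8752) = (-1.848576, -1.934208)
v = -1.934208

-1.934208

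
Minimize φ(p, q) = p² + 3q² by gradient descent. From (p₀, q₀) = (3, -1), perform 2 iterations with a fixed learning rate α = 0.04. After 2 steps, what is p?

∇φ = (2p, 6q)
Step 1: at (3, -1), ∇φ = (6, -6) → (3, -1) − 0.04·(6, -6) = (2.76, -0.76)
Step 2: at (2.76, -0.76), ∇φ = (5.52, -4.56) → (2.76, -0.76) − 0.04·(5.52, -4.56) = (2.5392, -0.5776)
p = 2.5392

2.5392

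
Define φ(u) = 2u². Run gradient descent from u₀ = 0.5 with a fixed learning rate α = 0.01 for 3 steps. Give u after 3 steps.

0.442368

φ′(u) = 4u
u₁ = 0.5 − 0.01·2 = 0.48
u₂ = 0.48 − 0.01·1.92 = 0.4608
u₃ = 0.4608 − 0.01·1.8432 = 0.442368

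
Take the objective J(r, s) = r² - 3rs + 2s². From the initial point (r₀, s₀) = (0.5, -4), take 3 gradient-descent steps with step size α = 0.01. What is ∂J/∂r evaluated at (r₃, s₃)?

10.7872175

∇J = (2r - 3s, -3r + 4s)
(r₁, s₁) = (0.5, -4) − 0.01·(13, -17.5) = (0.37, -3.825)
(r₂, s₂) = (0.37, -3.825) − 0.01·(12.215, -16.41) = (0.24785, -3.6609)
(r₃, s₃) = (0.24785, -3.6609) − 0.01·(11.4784, -15.38715) = (0.133066, -3.5070285)
∂J/∂r at (0.133066, -3.5070285) = 10.7872175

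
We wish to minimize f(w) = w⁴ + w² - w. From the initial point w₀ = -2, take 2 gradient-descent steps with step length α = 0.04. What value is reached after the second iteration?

f′(w) = 4w³ + 2w - 1
w₁ = -2 − 0.04·(-37) = -0.52
w₂ = -0.52 − 0.04·(-2.602432) = -0.41590272

-0.41590272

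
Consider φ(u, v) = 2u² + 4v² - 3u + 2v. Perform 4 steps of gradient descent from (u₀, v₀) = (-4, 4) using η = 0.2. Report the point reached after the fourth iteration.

(0.7424, 0.3008)

∇φ = (4u - 3, 8v + 2)
Step 1: at (-4, 4), ∇φ = (-19, 34) → (-4, 4) − 0.2·(-19, 34) = (-0.2, -2.8)
Step 2: at (-0.2, -2.8), ∇φ = (-3.8, -20.4) → (-0.2, -2.8) − 0.2·(-3.8, -20.4) = (0.56, 1.28)
Step 3: at (0.56, 1.28), ∇φ = (-0.76, 12.24) → (0.56, 1.28) − 0.2·(-0.76, 12.24) = (0.712, -1.168)
Step 4: at (0.712, -1.168), ∇φ = (-0.152, -7.344) → (0.712, -1.168) − 0.2·(-0.152, -7.344) = (0.7424, 0.3008)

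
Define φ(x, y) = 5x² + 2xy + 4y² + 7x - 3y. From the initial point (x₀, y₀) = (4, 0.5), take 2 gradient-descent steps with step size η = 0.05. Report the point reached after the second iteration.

∇φ = (10x + 2y + 7, 2x + 8y - 3)
(x₁, y₁) = (4, 0.5) − 0.05·(48, 9) = (1.6, 0.05)
(x₂, y₂) = (1.6, 0.05) − 0.05·(23.1, 0.6) = (0.445, 0.02)

(0.445, 0.02)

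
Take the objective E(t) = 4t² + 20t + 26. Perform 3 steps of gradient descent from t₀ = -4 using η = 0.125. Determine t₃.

-2.5

E′(t) = 8t + 20
Step 1: E′(-4) = -12; t₁ = -4 − 0.125·(-12) = -2.5
Step 2: E′(-2.5) = 0; t₂ = -2.5 − 0.125·0 = -2.5
Step 3: E′(-2.5) = 0; t₃ = -2.5 − 0.125·0 = -2.5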